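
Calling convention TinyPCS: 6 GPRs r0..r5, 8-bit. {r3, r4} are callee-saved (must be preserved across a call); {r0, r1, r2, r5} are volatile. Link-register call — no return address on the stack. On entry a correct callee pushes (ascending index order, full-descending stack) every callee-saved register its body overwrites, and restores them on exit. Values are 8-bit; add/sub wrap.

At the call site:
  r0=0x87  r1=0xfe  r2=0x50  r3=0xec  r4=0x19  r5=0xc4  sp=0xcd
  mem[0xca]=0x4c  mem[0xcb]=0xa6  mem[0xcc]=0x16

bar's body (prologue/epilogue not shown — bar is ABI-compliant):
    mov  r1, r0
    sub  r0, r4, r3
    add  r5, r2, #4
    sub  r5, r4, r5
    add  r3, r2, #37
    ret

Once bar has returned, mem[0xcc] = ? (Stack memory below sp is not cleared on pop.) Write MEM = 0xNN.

MEM = 0xec

prologue: push r3 → mem[0xcc]=0xec, sp=0xcc
body[0] mov  r1, r0 → r1=0x87
body[1] sub  r0, r4, r3 → r0=0x2d
body[2] add  r5, r2, #4 → r5=0x54
body[3] sub  r5, r4, r5 → r5=0xc5
body[4] add  r3, r2, #37 → r3=0x75
epilogue: pop r3=0xec, sp=0xcd
prologue pushed ['r3'] at ['0xcc']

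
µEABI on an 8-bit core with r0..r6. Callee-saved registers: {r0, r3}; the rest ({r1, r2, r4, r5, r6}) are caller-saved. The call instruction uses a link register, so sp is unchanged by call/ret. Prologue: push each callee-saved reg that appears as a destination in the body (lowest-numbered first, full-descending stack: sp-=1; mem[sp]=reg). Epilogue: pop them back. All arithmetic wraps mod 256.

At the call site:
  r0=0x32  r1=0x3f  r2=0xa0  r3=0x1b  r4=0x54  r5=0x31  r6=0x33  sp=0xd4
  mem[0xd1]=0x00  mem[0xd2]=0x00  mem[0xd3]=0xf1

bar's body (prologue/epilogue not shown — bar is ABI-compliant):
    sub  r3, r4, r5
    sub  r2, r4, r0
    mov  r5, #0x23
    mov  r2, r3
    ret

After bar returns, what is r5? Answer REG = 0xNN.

REG = 0x23

prologue: push r3 -> mem[0xd3]=0x1b, sp=0xd3
body[0] sub  r3, r4, r5 -> r3=0x23
body[1] sub  r2, r4, r0 -> r2=0x22
body[2] mov  r5, #0x23 -> r5=0x23
body[3] mov  r2, r3 -> r2=0x23
epilogue: pop r3=0x1b, sp=0xd4
r5 is caller-saved -> body value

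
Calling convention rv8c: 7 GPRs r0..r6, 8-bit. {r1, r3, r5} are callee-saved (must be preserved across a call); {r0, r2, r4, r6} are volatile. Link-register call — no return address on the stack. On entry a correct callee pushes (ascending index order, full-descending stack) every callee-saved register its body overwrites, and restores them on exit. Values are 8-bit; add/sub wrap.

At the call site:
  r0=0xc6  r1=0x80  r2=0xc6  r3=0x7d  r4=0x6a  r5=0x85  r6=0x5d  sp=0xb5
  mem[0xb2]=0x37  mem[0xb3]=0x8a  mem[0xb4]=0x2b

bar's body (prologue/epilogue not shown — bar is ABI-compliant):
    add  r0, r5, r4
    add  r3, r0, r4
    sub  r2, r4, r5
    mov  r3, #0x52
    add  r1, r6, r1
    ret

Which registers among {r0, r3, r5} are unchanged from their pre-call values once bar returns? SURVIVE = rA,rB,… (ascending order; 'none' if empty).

SURVIVE = r3,r5

prologue: push r1 -> mem[0xb4]=0x80, sp=0xb4
prologue: push r3 -> mem[0xb3]=0x7d, sp=0xb3
body[0] add  r0, r5, r4 -> r0=0xef
body[1] add  r3, r0, r4 -> r3=0x59
body[2] sub  r2, r4, r5 -> r2=0xe5
body[3] mov  r3, #0x52 -> r3=0x52
body[4] add  r1, r6, r1 -> r1=0xdd
epilogue: pop r3=0x7d, sp=0xb4
epilogue: pop r1=0x80, sp=0xb5
r0: caller-saved, written=True
r3: callee-saved, written=True
r5: callee-saved, written=False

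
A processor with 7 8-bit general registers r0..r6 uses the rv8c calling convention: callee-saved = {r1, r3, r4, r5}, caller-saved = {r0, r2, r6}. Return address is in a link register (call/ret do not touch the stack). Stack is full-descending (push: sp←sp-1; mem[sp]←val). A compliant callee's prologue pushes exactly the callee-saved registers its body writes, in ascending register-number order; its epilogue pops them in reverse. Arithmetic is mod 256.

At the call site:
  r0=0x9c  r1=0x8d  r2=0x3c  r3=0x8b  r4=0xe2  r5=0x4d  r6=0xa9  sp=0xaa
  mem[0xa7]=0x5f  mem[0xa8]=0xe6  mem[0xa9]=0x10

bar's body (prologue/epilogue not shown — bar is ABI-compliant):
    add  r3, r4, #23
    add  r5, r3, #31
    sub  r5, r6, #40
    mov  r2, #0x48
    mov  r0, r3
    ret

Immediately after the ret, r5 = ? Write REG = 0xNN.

REG = 0x4d

prologue: push r3 → mem[0xa9]=0x8b, sp=0xa9
prologue: push r5 → mem[0xa8]=0x4d, sp=0xa8
body[0] add  r3, r4, #23 → r3=0xf9
body[1] add  r5, r3, #31 → r5=0x18
body[2] sub  r5, r6, #40 → r5=0x81
body[3] mov  r2, #0x48 → r2=0x48
body[4] mov  r0, r3 → r0=0xf9
epilogue: pop r5=0x4d, sp=0xa9
epilogue: pop r3=0x8b, sp=0xaa
r5 is callee-saved → restored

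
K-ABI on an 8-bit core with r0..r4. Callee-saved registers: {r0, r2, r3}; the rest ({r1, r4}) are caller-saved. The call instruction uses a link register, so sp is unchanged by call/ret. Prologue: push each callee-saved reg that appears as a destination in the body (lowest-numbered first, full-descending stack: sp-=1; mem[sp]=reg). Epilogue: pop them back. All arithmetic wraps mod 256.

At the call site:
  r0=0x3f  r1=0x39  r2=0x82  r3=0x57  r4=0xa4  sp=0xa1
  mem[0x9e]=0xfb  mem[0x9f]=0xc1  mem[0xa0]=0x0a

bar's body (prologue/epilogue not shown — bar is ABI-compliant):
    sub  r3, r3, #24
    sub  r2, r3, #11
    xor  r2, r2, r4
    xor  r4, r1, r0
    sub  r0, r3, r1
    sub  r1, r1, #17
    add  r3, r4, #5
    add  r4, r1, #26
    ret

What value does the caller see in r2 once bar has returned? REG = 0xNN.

prologue: push r0 -> mem[0xa0]=0x3f, sp=0xa0
prologue: push r2 -> mem[0x9f]=0x82, sp=0x9f
prologue: push r3 -> mem[0x9e]=0x57, sp=0x9e
body[0] sub  r3, r3, #24 -> r3=0x3f
body[1] sub  r2, r3, #11 -> r2=0x34
body[2] xor  r2, r2, r4 -> r2=0x90
body[3] xor  r4, r1, r0 -> r4=0x06
body[4] sub  r0, r3, r1 -> r0=0x06
body[5] sub  r1, r1, #17 -> r1=0x28
body[6] add  r3, r4, #5 -> r3=0x0b
body[7] add  r4, r1, #26 -> r4=0x42
epilogue: pop r3=0x57, sp=0x9f
epilogue: pop r2=0x82, sp=0xa0
epilogue: pop r0=0x3f, sp=0xa1
r2 is callee-saved -> restored

REG = 0x82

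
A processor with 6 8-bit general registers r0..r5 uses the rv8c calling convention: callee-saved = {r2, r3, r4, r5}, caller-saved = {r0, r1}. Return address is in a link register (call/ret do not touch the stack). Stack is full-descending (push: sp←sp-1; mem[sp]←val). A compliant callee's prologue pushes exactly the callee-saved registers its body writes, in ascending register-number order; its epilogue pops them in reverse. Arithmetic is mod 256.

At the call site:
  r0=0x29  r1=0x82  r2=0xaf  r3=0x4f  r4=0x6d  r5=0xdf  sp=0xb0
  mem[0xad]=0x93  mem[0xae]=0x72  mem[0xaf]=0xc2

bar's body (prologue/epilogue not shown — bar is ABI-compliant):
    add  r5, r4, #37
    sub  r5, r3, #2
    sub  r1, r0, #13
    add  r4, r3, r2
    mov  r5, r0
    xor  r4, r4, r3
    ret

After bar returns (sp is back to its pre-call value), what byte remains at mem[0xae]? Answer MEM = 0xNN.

MEM = 0xdf

prologue: push r4 -> mem[0xaf]=0x6d, sp=0xaf
prologue: push r5 -> mem[0xae]=0xdf, sp=0xae
body[0] add  r5, r4, #37 -> r5=0x92
body[1] sub  r5, r3, #2 -> r5=0x4d
body[2] sub  r1, r0, #13 -> r1=0x1c
body[3] add  r4, r3, r2 -> r4=0xfe
body[4] mov  r5, r0 -> r5=0x29
body[5] xor  r4, r4, r3 -> r4=0xb1
epilogue: pop r5=0xdf, sp=0xaf
epilogue: pop r4=0x6d, sp=0xb0
prologue pushed ['r4', 'r5'] at ['0xaf', '0xae']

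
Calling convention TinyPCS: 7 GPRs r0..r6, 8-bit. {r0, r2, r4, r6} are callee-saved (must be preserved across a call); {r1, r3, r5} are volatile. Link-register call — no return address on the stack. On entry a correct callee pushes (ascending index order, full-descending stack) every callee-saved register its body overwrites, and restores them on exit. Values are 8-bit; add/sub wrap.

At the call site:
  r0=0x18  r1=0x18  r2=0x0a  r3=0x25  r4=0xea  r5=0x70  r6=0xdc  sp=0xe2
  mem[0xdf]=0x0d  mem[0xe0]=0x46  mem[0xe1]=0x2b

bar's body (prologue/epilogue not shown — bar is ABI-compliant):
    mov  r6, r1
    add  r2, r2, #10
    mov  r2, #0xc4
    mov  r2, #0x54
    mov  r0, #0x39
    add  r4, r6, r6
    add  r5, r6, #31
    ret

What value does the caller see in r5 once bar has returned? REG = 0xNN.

REG = 0x37

prologue: push r0 → mem[0xe1]=0x18, sp=0xe1
prologue: push r2 → mem[0xe0]=0x0a, sp=0xe0
prologue: push r4 → mem[0xdf]=0xea, sp=0xdf
prologue: push r6 → mem[0xde]=0xdc, sp=0xde
body[0] mov  r6, r1 → r6=0x18
body[1] add  r2, r2, #10 → r2=0x14
body[2] mov  r2, #0xc4 → r2=0xc4
body[3] mov  r2, #0x54 → r2=0x54
body[4] mov  r0, #0x39 → r0=0x39
body[5] add  r4, r6, r6 → r4=0x30
body[6] add  r5, r6, #31 → r5=0x37
epilogue: pop r6=0xdc, sp=0xdf
epilogue: pop r4=0xea, sp=0xe0
epilogue: pop r2=0x0a, sp=0xe1
epilogue: pop r0=0x18, sp=0xe2
r5 is caller-saved → body value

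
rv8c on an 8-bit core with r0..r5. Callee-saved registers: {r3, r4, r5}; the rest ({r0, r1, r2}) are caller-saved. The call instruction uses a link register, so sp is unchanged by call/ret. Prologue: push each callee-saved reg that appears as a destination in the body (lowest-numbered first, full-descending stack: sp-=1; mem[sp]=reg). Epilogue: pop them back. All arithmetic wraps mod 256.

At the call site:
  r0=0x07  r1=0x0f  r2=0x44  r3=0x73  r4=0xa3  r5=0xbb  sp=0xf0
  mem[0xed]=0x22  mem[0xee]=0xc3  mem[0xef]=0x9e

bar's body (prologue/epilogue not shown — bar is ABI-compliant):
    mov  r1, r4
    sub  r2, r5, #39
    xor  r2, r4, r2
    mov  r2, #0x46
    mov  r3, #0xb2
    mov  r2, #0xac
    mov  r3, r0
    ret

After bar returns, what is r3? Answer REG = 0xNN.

REG = 0x73

prologue: push r3 -> mem[0xef]=0x73, sp=0xef
body[0] mov  r1, r4 -> r1=0xa3
body[1] sub  r2, r5, #39 -> r2=0x94
body[2] xor  r2, r4, r2 -> r2=0x37
body[3] mov  r2, #0x46 -> r2=0x46
body[4] mov  r3, #0xb2 -> r3=0xb2
body[5] mov  r2, #0xac -> r2=0xac
body[6] mov  r3, r0 -> r3=0x07
epilogue: pop r3=0x73, sp=0xf0
r3 is callee-saved -> restored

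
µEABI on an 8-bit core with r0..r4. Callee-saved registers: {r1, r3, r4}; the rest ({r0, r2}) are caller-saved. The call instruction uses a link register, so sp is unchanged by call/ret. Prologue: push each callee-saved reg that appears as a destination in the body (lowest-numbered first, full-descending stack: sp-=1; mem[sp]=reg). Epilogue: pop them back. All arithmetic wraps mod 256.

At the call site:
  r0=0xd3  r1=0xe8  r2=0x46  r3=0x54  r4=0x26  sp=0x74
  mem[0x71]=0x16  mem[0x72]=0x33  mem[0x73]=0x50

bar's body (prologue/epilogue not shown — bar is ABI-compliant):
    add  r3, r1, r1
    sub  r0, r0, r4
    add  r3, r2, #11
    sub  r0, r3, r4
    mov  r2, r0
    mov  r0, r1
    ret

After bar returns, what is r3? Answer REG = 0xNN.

prologue: push r3 → mem[0x73]=0x54, sp=0x73
body[0] add  r3, r1, r1 → r3=0xd0
body[1] sub  r0, r0, r4 → r0=0xad
body[2] add  r3, r2, #11 → r3=0x51
body[3] sub  r0, r3, r4 → r0=0x2b
body[4] mov  r2, r0 → r2=0x2b
body[5] mov  r0, r1 → r0=0xe8
epilogue: pop r3=0x54, sp=0x74
r3 is callee-saved → restored

REG = 0x54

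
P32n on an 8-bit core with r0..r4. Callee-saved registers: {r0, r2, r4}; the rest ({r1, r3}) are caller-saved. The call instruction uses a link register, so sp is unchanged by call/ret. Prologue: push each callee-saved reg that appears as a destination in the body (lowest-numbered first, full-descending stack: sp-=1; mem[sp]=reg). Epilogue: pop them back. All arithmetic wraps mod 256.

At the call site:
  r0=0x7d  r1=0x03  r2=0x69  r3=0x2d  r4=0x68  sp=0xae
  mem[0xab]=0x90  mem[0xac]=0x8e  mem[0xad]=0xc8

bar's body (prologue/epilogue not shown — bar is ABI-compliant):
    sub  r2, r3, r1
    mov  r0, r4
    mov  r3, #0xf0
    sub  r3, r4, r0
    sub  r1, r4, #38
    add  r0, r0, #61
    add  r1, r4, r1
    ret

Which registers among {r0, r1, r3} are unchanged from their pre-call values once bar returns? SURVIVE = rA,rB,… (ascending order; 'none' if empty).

SURVIVE = r0

prologue: push r0 -> mem[0xad]=0x7d, sp=0xad
prologue: push r2 -> mem[0xac]=0x69, sp=0xac
body[0] sub  r2, r3, r1 -> r2=0x2a
body[1] mov  r0, r4 -> r0=0x68
body[2] mov  r3, #0xf0 -> r3=0xf0
body[3] sub  r3, r4, r0 -> r3=0x00
body[4] sub  r1, r4, #38 -> r1=0x42
body[5] add  r0, r0, #61 -> r0=0xa5
body[6] add  r1, r4, r1 -> r1=0xaa
epilogue: pop r2=0x69, sp=0xad
epilogue: pop r0=0x7d, sp=0xae
r0: callee-saved, written=True
r1: caller-saved, written=True
r3: caller-saved, written=True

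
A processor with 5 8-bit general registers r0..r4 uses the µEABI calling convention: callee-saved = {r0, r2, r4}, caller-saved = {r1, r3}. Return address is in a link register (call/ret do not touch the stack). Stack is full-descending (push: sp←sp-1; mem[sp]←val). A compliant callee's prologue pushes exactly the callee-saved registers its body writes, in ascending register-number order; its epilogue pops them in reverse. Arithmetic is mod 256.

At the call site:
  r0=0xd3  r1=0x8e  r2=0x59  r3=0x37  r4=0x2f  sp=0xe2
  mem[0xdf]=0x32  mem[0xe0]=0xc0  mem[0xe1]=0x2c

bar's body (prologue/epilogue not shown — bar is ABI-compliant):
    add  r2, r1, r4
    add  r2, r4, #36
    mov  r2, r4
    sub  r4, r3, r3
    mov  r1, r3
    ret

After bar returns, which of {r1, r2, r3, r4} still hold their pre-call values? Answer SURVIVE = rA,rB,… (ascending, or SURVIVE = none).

prologue: push r2 -> mem[0xe1]=0x59, sp=0xe1
prologue: push r4 -> mem[0xe0]=0x2f, sp=0xe0
body[0] add  r2, r1, r4 -> r2=0xbd
body[1] add  r2, r4, #36 -> r2=0x53
body[2] mov  r2, r4 -> r2=0x2f
body[3] sub  r4, r3, r3 -> r4=0x00
body[4] mov  r1, r3 -> r1=0x37
epilogue: pop r4=0x2f, sp=0xe1
epilogue: pop r2=0x59, sp=0xe2
r1: caller-saved, written=True
r2: callee-saved, written=True
r3: caller-saved, written=False
r4: callee-saved, written=True

SURVIVE = r2,r3,r4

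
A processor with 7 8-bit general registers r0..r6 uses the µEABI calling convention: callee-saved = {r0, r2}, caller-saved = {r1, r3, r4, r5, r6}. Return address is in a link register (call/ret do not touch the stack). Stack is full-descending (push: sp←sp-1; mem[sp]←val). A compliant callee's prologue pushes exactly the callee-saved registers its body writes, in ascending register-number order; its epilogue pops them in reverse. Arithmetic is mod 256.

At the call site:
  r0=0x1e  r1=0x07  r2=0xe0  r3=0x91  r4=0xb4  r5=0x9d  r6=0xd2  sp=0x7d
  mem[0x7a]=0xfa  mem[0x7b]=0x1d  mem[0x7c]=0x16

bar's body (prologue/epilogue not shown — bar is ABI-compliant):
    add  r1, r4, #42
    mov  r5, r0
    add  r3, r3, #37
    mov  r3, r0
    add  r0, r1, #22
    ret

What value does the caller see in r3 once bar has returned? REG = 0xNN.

prologue: push r0 → mem[0x7c]=0x1e, sp=0x7c
body[0] add  r1, r4, #42 → r1=0xde
body[1] mov  r5, r0 → r5=0x1e
body[2] add  r3, r3, #37 → r3=0xb6
body[3] mov  r3, r0 → r3=0x1e
body[4] add  r0, r1, #22 → r0=0xf4
epilogue: pop r0=0x1e, sp=0x7d
r3 is caller-saved → body value

REG = 0x1e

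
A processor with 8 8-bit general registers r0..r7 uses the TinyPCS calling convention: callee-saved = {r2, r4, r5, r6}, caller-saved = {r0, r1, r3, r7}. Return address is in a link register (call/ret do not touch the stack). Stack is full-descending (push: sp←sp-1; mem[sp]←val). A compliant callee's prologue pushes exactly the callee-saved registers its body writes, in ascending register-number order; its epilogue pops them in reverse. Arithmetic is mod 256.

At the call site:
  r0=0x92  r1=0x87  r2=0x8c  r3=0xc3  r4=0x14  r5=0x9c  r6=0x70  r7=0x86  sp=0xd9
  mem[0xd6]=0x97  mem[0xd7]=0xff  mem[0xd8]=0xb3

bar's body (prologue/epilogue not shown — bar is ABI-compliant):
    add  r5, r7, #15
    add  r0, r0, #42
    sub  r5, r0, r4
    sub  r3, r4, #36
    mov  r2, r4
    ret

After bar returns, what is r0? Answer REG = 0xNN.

prologue: push r2 -> mem[0xd8]=0x8c, sp=0xd8
prologue: push r5 -> mem[0xd7]=0x9c, sp=0xd7
body[0] add  r5, r7, #15 -> r5=0x95
body[1] add  r0, r0, #42 -> r0=0xbc
body[2] sub  r5, r0, r4 -> r5=0xa8
body[3] sub  r3, r4, #36 -> r3=0xf0
body[4] mov  r2, r4 -> r2=0x14
epilogue: pop r5=0x9c, sp=0xd8
epilogue: pop r2=0x8c, sp=0xd9
r0 is caller-saved -> body value

REG = 0xbc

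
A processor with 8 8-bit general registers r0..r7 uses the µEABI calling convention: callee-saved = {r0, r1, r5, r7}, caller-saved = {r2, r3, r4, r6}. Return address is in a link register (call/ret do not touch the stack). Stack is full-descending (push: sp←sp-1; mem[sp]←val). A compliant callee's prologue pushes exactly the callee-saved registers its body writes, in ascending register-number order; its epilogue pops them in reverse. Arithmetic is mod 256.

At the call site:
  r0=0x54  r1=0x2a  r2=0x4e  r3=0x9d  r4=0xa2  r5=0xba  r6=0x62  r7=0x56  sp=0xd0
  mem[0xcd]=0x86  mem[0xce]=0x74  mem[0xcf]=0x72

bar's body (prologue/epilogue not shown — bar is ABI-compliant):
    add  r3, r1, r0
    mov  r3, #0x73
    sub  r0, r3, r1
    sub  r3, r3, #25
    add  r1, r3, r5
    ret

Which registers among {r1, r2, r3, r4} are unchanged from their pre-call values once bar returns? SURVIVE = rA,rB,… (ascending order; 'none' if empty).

prologue: push r0 -> mem[0xcf]=0x54, sp=0xcf
prologue: push r1 -> mem[0xce]=0x2a, sp=0xce
body[0] add  r3, r1, r0 -> r3=0x7e
body[1] mov  r3, #0x73 -> r3=0x73
body[2] sub  r0, r3, r1 -> r0=0x49
body[3] sub  r3, r3, #25 -> r3=0x5a
body[4] add  r1, r3, r5 -> r1=0x14
epilogue: pop r1=0x2a, sp=0xcf
epilogue: pop r0=0x54, sp=0xd0
r1: callee-saved, written=True
r2: caller-saved, written=False
r3: caller-saved, written=True
r4: caller-saved, written=False

SURVIVE = r1,r2,r4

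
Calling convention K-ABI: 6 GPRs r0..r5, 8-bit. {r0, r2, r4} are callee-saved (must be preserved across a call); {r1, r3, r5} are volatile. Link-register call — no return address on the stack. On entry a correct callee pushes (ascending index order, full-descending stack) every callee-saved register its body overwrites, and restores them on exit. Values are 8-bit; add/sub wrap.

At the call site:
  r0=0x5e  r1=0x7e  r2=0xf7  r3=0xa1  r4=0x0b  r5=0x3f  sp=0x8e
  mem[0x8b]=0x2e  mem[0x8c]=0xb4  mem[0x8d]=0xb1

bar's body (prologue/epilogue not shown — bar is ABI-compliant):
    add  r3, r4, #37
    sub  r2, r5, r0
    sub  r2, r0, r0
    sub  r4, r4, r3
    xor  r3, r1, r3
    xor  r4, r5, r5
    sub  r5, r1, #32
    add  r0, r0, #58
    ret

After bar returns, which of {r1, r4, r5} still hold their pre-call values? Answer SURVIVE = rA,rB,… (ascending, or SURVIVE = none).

SURVIVE = r1,r4

prologue: push r0 → mem[0x8d]=0x5e, sp=0x8d
prologue: push r2 → mem[0x8c]=0xf7, sp=0x8c
prologue: push r4 → mem[0x8b]=0x0b, sp=0x8b
body[0] add  r3, r4, #37 → r3=0x30
body[1] sub  r2, r5, r0 → r2=0xe1
body[2] sub  r2, r0, r0 → r2=0x00
body[3] sub  r4, r4, r3 → r4=0xdb
body[4] xor  r3, r1, r3 → r3=0x4e
body[5] xor  r4, r5, r5 → r4=0x00
body[6] sub  r5, r1, #32 → r5=0x5e
body[7] add  r0, r0, #58 → r0=0x98
epilogue: pop r4=0x0b, sp=0x8c
epilogue: pop r2=0xf7, sp=0x8d
epilogue: pop r0=0x5e, sp=0x8e
r1: caller-saved, written=False
r4: callee-saved, written=True
r5: caller-saved, written=True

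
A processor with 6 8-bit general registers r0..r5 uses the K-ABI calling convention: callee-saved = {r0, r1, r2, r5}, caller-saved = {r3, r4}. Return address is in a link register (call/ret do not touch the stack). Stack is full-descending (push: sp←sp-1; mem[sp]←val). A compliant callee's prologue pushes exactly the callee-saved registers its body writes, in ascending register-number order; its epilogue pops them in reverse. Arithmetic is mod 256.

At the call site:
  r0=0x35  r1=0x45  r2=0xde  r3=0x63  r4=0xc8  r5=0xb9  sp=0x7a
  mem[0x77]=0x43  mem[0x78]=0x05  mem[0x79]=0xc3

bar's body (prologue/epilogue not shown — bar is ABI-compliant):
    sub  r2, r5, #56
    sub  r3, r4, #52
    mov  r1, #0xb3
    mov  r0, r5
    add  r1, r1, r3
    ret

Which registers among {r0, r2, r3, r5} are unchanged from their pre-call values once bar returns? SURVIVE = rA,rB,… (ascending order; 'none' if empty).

SURVIVE = r0,r2,r5

prologue: push r0 -> mem[0x79]=0x35, sp=0x79
prologue: push r1 -> mem[0x78]=0x45, sp=0x78
prologue: push r2 -> mem[0x77]=0xde, sp=0x77
body[0] sub  r2, r5, #56 -> r2=0x81
body[1] sub  r3, r4, #52 -> r3=0x94
body[2] mov  r1, #0xb3 -> r1=0xb3
body[3] mov  r0, r5 -> r0=0xb9
body[4] add  r1, r1, r3 -> r1=0x47
epilogue: pop r2=0xde, sp=0x78
epilogue: pop r1=0x45, sp=0x79
epilogue: pop r0=0x35, sp=0x7a
r0: callee-saved, written=True
r2: callee-saved, written=True
r3: caller-saved, written=True
r5: callee-saved, written=False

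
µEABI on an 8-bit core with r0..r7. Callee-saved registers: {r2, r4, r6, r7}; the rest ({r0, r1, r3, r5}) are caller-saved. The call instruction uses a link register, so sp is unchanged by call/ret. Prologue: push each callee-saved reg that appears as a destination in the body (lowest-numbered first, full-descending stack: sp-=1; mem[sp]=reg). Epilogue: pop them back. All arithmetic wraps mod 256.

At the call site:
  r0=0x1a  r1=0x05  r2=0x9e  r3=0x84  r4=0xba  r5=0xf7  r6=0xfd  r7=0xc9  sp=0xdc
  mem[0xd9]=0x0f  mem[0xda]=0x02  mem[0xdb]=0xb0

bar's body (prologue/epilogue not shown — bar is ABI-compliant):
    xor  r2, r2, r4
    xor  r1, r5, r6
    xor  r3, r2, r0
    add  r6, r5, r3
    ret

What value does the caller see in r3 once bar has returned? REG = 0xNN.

prologue: push r2 → mem[0xdb]=0x9e, sp=0xdb
prologue: push r6 → mem[0xda]=0xfd, sp=0xda
body[0] xor  r2, r2, r4 → r2=0x24
body[1] xor  r1, r5, r6 → r1=0x0a
body[2] xor  r3, r2, r0 → r3=0x3e
body[3] add  r6, r5, r3 → r6=0x35
epilogue: pop r6=0xfd, sp=0xdb
epilogue: pop r2=0x9e, sp=0xdc
r3 is caller-saved → body value

REG = 0x3e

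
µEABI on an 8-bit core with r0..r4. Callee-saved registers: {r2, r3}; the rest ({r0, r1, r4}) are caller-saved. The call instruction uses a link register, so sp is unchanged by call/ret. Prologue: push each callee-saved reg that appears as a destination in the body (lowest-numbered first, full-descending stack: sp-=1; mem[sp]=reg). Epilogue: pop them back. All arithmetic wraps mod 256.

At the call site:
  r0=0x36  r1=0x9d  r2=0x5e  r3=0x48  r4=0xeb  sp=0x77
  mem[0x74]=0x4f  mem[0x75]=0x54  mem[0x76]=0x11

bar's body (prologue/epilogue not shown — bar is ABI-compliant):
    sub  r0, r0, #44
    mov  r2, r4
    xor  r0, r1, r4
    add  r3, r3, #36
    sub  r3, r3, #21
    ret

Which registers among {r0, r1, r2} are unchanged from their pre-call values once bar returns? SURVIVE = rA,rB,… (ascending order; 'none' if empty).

prologue: push r2 → mem[0x76]=0x5e, sp=0x76
prologue: push r3 → mem[0x75]=0x48, sp=0x75
body[0] sub  r0, r0, #44 → r0=0x0a
body[1] mov  r2, r4 → r2=0xeb
body[2] xor  r0, r1, r4 → r0=0x76
body[3] add  r3, r3, #36 → r3=0x6c
body[4] sub  r3, r3, #21 → r3=0x57
epilogue: pop r3=0x48, sp=0x76
epilogue: pop r2=0x5e, sp=0x77
r0: caller-saved, written=True
r1: caller-saved, written=False
r2: callee-saved, written=True

SURVIVE = r1,r2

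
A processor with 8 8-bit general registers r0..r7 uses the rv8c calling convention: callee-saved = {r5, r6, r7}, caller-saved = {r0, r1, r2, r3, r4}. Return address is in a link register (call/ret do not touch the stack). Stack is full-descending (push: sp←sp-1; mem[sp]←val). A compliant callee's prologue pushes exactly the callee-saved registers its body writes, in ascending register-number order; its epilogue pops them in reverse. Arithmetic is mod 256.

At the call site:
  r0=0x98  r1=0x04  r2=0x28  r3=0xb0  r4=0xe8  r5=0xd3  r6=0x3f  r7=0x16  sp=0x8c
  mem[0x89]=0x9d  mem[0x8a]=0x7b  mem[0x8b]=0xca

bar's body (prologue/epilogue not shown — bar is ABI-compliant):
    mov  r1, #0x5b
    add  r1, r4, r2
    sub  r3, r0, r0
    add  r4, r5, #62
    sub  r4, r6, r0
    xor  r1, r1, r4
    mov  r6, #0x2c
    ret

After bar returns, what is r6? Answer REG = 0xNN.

REG = 0x3f

prologue: push r6 -> mem[0x8b]=0x3f, sp=0x8b
body[0] mov  r1, #0x5b -> r1=0x5b
body[1] add  r1, r4, r2 -> r1=0x10
body[2] sub  r3, r0, r0 -> r3=0x00
body[3] add  r4, r5, #62 -> r4=0x11
body[4] sub  r4, r6, r0 -> r4=0xa7
body[5] xor  r1, r1, r4 -> r1=0xb7
body[6] mov  r6, #0x2c -> r6=0x2c
epilogue: pop r6=0x3f, sp=0x8c
r6 is callee-saved -> restored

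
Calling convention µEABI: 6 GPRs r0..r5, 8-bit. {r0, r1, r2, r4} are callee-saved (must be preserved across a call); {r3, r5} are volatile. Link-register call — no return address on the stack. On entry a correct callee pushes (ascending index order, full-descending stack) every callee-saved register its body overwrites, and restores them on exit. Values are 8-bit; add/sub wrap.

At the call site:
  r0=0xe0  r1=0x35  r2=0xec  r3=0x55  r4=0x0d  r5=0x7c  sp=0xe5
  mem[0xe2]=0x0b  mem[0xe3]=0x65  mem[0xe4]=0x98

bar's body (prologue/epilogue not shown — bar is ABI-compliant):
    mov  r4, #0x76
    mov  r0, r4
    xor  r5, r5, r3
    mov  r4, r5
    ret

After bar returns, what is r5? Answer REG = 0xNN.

prologue: push r0 -> mem[0xe4]=0xe0, sp=0xe4
prologue: push r4 -> mem[0xe3]=0x0d, sp=0xe3
body[0] mov  r4, #0x76 -> r4=0x76
body[1] mov  r0, r4 -> r0=0x76
body[2] xor  r5, r5, r3 -> r5=0x29
body[3] mov  r4, r5 -> r4=0x29
epilogue: pop r4=0x0d, sp=0xe4
epilogue: pop r0=0xe0, sp=0xe5
r5 is caller-saved -> body value

REG = 0x29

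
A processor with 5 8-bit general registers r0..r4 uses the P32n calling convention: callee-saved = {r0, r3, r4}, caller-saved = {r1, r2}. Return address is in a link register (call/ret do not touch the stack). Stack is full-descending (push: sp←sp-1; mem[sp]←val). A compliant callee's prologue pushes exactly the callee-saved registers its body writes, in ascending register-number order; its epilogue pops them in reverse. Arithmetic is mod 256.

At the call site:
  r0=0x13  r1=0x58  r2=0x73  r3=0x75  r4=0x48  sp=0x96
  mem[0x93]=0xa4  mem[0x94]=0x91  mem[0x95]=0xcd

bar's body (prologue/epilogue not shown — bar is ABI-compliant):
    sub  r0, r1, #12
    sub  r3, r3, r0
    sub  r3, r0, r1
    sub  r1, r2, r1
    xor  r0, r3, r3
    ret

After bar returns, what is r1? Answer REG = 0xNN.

prologue: push r0 -> mem[0x95]=0x13, sp=0x95
prologue: push r3 -> mem[0x94]=0x75, sp=0x94
body[0] sub  r0, r1, #12 -> r0=0x4c
body[1] sub  r3, r3, r0 -> r3=0x29
body[2] sub  r3, r0, r1 -> r3=0xf4
body[3] sub  r1, r2, r1 -> r1=0x1b
body[4] xor  r0, r3, r3 -> r0=0x00
epilogue: pop r3=0x75, sp=0x95
epilogue: pop r0=0x13, sp=0x96
r1 is caller-saved -> body value

REG = 0x1b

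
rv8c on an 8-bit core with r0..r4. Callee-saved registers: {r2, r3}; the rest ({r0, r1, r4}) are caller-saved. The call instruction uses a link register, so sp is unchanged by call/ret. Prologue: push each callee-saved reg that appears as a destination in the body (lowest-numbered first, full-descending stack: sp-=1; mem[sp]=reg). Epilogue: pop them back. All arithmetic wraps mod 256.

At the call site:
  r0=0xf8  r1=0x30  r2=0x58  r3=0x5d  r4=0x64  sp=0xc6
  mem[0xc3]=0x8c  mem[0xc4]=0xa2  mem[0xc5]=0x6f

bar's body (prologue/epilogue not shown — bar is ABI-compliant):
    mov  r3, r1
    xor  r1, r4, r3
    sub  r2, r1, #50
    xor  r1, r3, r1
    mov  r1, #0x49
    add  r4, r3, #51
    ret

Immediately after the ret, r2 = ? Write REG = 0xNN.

prologue: push r2 → mem[0xc5]=0x58, sp=0xc5
prologue: push r3 → mem[0xc4]=0x5d, sp=0xc4
body[0] mov  r3, r1 → r3=0x30
body[1] xor  r1, r4, r3 → r1=0x54
body[2] sub  r2, r1, #50 → r2=0x22
body[3] xor  r1, r3, r1 → r1=0x64
body[4] mov  r1, #0x49 → r1=0x49
body[5] add  r4, r3, #51 → r4=0x63
epilogue: pop r3=0x5d, sp=0xc5
epilogue: pop r2=0x58, sp=0xc6
r2 is callee-saved → restored

REG = 0x58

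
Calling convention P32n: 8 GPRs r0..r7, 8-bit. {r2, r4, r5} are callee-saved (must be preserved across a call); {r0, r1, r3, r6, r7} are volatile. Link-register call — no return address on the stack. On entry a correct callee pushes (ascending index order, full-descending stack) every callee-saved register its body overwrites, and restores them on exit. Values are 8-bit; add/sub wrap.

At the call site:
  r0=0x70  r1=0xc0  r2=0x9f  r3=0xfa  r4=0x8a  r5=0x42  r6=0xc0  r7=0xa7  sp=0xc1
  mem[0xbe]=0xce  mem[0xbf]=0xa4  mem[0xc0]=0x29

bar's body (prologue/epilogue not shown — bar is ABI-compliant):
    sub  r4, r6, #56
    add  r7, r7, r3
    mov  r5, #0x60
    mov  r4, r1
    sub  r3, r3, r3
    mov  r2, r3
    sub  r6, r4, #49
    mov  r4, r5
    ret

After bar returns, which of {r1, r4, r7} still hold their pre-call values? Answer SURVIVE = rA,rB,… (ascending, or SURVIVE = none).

prologue: push r2 -> mem[0xc0]=0x9f, sp=0xc0
prologue: push r4 -> mem[0xbf]=0x8a, sp=0xbf
prologue: push r5 -> mem[0xbe]=0x42, sp=0xbe
body[0] sub  r4, r6, #56 -> r4=0x88
body[1] add  r7, r7, r3 -> r7=0xa1
body[2] mov  r5, #0x60 -> r5=0x60
body[3] mov  r4, r1 -> r4=0xc0
body[4] sub  r3, r3, r3 -> r3=0x00
body[5] mov  r2, r3 -> r2=0x00
body[6] sub  r6, r4, #49 -> r6=0x8f
body[7] mov  r4, r5 -> r4=0x60
epilogue: pop r5=0x42, sp=0xbf
epilogue: pop r4=0x8a, sp=0xc0
epilogue: pop r2=0x9f, sp=0xc1
r1: caller-saved, written=False
r4: callee-saved, written=True
r7: caller-saved, written=True

SURVIVE = r1,r4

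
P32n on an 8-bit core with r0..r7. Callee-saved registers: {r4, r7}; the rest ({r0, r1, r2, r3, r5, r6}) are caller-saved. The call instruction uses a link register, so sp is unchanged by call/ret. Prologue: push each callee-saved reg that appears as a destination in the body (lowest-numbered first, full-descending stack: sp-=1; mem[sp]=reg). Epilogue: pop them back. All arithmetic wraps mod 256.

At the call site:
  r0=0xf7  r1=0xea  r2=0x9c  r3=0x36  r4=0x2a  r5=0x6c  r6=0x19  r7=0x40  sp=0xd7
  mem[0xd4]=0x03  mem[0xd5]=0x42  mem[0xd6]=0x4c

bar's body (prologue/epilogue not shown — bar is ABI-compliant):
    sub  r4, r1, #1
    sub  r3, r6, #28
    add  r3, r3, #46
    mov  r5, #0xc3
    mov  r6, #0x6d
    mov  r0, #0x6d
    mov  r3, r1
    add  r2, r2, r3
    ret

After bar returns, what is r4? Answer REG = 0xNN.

REG = 0x2a

prologue: push r4 → mem[0xd6]=0x2a, sp=0xd6
body[0] sub  r4, r1, #1 → r4=0xe9
body[1] sub  r3, r6, #28 → r3=0xfd
body[2] add  r3, r3, #46 → r3=0x2b
body[3] mov  r5, #0xc3 → r5=0xc3
body[4] mov  r6, #0x6d → r6=0x6d
body[5] mov  r0, #0x6d → r0=0x6d
body[6] mov  r3, r1 → r3=0xea
body[7] add  r2, r2, r3 → r2=0x86
epilogue: pop r4=0x2a, sp=0xd7
r4 is callee-saved → restored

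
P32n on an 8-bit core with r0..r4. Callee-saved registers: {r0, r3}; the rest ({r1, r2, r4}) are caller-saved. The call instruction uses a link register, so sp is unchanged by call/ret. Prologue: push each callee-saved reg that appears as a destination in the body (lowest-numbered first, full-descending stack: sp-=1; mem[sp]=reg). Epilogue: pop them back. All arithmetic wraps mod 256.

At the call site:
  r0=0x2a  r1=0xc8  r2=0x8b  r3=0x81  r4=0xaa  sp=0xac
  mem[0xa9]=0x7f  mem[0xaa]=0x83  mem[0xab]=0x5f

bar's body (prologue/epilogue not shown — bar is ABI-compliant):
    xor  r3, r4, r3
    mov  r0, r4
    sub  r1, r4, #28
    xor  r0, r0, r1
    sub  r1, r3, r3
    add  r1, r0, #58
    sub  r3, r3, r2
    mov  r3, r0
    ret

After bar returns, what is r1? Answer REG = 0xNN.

prologue: push r0 -> mem[0xab]=0x2a, sp=0xab
prologue: push r3 -> mem[0xaa]=0x81, sp=0xaa
body[0] xor  r3, r4, r3 -> r3=0x2b
body[1] mov  r0, r4 -> r0=0xaa
body[2] sub  r1, r4, #28 -> r1=0x8e
body[3] xor  r0, r0, r1 -> r0=0x24
body[4] sub  r1, r3, r3 -> r1=0x00
body[5] add  r1, r0, #58 -> r1=0x5e
body[6] sub  r3, r3, r2 -> r3=0xa0
body[7] mov  r3, r0 -> r3=0x24
epilogue: pop r3=0x81, sp=0xab
epilogue: pop r0=0x2a, sp=0xac
r1 is caller-saved -> body value

REG = 0x5e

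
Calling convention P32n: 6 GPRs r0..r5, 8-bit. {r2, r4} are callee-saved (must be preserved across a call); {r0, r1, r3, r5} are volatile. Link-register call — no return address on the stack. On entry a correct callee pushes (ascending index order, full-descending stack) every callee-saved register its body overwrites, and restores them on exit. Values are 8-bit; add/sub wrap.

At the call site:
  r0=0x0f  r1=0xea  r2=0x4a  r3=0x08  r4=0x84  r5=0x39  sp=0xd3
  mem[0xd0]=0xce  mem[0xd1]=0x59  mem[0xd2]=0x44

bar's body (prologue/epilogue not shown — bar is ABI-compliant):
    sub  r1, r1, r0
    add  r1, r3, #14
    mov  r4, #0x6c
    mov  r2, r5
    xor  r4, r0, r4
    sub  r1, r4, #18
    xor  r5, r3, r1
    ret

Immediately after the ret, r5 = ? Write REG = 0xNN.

prologue: push r2 -> mem[0xd2]=0x4a, sp=0xd2
prologue: push r4 -> mem[0xd1]=0x84, sp=0xd1
body[0] sub  r1, r1, r0 -> r1=0xdb
body[1] add  r1, r3, #14 -> r1=0x16
body[2] mov  r4, #0x6c -> r4=0x6c
body[3] mov  r2, r5 -> r2=0x39
body[4] xor  r4, r0, r4 -> r4=0x63
body[5] sub  r1, r4, #18 -> r1=0x51
body[6] xor  r5, r3, r1 -> r5=0x59
epilogue: pop r4=0x84, sp=0xd2
epilogue: pop r2=0x4a, sp=0xd3
r5 is caller-saved -> body value

REG = 0x59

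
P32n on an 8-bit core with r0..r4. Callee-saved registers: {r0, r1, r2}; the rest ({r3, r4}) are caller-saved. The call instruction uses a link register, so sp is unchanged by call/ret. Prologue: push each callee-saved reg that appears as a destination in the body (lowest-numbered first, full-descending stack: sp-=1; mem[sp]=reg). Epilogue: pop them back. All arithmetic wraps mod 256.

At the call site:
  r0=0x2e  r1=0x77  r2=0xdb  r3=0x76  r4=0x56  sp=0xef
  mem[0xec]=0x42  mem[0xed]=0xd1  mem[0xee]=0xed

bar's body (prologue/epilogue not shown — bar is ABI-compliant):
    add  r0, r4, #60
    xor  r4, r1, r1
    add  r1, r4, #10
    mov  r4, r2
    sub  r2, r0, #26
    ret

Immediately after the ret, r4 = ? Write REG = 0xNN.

prologue: push r0 -> mem[0xee]=0x2e, sp=0xee
prologue: push r1 -> mem[0xed]=0x77, sp=0xed
prologue: push r2 -> mem[0xec]=0xdb, sp=0xec
body[0] add  r0, r4, #60 -> r0=0x92
body[1] xor  r4, r1, r1 -> r4=0x00
body[2] add  r1, r4, #10 -> r1=0x0a
body[3] mov  r4, r2 -> r4=0xdb
body[4] sub  r2, r0, #26 -> r2=0x78
epilogue: pop r2=0xdb, sp=0xed
epilogue: pop r1=0x77, sp=0xee
epilogue: pop r0=0x2e, sp=0xef
r4 is caller-saved -> body value

REG = 0xdb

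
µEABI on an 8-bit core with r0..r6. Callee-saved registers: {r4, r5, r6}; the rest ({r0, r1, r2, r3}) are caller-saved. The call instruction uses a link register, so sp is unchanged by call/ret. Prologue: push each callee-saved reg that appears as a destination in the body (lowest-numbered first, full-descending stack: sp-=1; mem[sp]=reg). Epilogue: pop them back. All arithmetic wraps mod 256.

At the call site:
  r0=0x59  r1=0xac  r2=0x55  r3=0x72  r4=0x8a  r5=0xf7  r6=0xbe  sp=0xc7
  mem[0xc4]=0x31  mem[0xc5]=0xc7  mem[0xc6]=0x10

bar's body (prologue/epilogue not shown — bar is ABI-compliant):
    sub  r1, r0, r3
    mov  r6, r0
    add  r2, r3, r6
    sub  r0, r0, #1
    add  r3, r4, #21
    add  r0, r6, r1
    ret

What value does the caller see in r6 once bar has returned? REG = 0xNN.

REG = 0xbe

prologue: push r6 → mem[0xc6]=0xbe, sp=0xc6
body[0] sub  r1, r0, r3 → r1=0xe7
body[1] mov  r6, r0 → r6=0x59
body[2] add  r2, r3, r6 → r2=0xcb
body[3] sub  r0, r0, #1 → r0=0x58
body[4] add  r3, r4, #21 → r3=0x9f
body[5] add  r0, r6, r1 → r0=0x40
epilogue: pop r6=0xbe, sp=0xc7
r6 is callee-saved → restored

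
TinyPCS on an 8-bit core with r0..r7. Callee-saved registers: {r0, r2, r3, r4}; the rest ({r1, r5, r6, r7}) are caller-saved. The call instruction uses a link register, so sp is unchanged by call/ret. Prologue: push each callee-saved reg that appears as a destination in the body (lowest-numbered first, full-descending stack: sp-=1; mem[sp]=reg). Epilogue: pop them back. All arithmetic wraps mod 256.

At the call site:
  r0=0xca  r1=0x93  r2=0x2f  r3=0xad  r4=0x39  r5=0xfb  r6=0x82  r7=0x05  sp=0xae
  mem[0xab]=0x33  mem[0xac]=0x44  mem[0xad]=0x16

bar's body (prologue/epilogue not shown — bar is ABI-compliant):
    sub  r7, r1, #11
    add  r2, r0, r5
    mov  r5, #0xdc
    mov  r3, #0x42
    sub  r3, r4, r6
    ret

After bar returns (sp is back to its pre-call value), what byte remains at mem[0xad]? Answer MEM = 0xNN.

MEM = 0x2f

prologue: push r2 -> mem[0xad]=0x2f, sp=0xad
prologue: push r3 -> mem[0xac]=0xad, sp=0xac
body[0] sub  r7, r1, #11 -> r7=0x88
body[1] add  r2, r0, r5 -> r2=0xc5
body[2] mov  r5, #0xdc -> r5=0xdc
body[3] mov  r3, #0x42 -> r3=0x42
body[4] sub  r3, r4, r6 -> r3=0xb7
epilogue: pop r3=0xad, sp=0xad
epilogue: pop r2=0x2f, sp=0xae
prologue pushed ['r2', 'r3'] at ['0xad', '0xac']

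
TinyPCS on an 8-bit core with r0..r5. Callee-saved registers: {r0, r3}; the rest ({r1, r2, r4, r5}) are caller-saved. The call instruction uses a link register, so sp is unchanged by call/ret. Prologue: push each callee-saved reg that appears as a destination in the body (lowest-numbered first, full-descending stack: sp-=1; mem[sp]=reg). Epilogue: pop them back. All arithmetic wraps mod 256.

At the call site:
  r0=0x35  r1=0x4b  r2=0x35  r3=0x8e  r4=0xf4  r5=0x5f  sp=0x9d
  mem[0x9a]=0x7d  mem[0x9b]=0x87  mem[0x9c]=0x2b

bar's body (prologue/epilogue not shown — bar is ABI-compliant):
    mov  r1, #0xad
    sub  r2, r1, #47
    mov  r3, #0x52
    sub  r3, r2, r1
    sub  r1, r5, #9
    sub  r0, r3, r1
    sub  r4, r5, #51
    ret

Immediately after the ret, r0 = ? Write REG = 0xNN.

REG = 0x35

prologue: push r0 -> mem[0x9c]=0x35, sp=0x9c
prologue: push r3 -> mem[0x9b]=0x8e, sp=0x9b
body[0] mov  r1, #0xad -> r1=0xad
body[1] sub  r2, r1, #47 -> r2=0x7e
body[2] mov  r3, #0x52 -> r3=0x52
body[3] sub  r3, r2, r1 -> r3=0xd1
body[4] sub  r1, r5, #9 -> r1=0x56
body[5] sub  r0, r3, r1 -> r0=0x7b
body[6] sub  r4, r5, #51 -> r4=0x2c
epilogue: pop r3=0x8e, sp=0x9c
epilogue: pop r0=0x35, sp=0x9d
r0 is callee-saved -> restored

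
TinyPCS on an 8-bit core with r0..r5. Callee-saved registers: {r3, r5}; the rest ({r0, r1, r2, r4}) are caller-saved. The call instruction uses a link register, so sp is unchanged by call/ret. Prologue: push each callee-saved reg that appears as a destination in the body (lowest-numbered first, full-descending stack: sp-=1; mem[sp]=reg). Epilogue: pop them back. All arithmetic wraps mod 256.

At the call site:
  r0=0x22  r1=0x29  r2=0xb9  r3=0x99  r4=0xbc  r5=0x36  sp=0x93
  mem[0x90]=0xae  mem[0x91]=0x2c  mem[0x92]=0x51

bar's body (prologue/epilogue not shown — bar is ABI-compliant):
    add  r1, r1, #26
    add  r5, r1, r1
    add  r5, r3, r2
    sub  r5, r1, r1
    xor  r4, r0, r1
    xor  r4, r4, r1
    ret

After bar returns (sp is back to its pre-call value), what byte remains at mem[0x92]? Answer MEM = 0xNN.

prologue: push r5 -> mem[0x92]=0x36, sp=0x92
body[0] add  r1, r1, #26 -> r1=0x43
body[1] add  r5, r1, r1 -> r5=0x86
body[2] add  r5, r3, r2 -> r5=0x52
body[3] sub  r5, r1, r1 -> r5=0x00
body[4] xor  r4, r0, r1 -> r4=0x61
body[5] xor  r4, r4, r1 -> r4=0x22
epilogue: pop r5=0x36, sp=0x93
prologue pushed ['r5'] at ['0x92']

MEM = 0x36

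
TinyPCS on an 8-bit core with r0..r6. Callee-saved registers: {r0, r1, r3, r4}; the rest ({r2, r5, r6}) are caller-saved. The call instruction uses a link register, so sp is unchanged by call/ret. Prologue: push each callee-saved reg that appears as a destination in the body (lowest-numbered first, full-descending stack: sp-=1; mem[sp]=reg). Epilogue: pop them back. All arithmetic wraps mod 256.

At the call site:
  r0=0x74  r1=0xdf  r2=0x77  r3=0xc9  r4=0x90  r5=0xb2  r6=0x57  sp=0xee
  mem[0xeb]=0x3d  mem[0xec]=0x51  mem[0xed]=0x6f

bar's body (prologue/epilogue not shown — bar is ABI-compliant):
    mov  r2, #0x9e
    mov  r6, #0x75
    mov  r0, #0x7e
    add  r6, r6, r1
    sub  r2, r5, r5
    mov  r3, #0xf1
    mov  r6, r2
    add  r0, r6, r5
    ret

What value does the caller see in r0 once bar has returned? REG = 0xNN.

prologue: push r0 -> mem[0xed]=0x74, sp=0xed
prologue: push r3 -> mem[0xec]=0xc9, sp=0xec
body[0] mov  r2, #0x9e -> r2=0x9e
body[1] mov  r6, #0x75 -> r6=0x75
body[2] mov  r0, #0x7e -> r0=0x7e
body[3] add  r6, r6, r1 -> r6=0x54
body[4] sub  r2, r5, r5 -> r2=0x00
body[5] mov  r3, #0xf1 -> r3=0xf1
body[6] mov  r6, r2 -> r6=0x00
body[7] add  r0, r6, r5 -> r0=0xb2
epilogue: pop r3=0xc9, sp=0xed
epilogue: pop r0=0x74, sp=0xee
r0 is callee-saved -> restored

REG = 0x74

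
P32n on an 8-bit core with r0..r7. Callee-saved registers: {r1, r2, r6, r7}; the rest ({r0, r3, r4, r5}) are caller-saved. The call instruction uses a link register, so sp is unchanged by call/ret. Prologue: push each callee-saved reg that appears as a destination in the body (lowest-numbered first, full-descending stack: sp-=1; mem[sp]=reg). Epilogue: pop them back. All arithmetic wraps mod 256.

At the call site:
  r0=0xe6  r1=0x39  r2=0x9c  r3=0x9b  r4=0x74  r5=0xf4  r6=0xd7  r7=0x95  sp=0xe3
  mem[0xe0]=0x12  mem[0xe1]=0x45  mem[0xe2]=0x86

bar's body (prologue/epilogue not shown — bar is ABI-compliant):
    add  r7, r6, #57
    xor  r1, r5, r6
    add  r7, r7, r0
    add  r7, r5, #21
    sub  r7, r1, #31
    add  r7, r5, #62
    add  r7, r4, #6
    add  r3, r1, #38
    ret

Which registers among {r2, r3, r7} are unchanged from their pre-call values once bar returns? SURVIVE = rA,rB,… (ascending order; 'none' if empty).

prologue: push r1 → mem[0xe2]=0x39, sp=0xe2
prologue: push r7 → mem[0xe1]=0x95, sp=0xe1
body[0] add  r7, r6, #57 → r7=0x10
body[1] xor  r1, r5, r6 → r1=0x23
body[2] add  r7, r7, r0 → r7=0xf6
body[3] add  r7, r5, #21 → r7=0x09
body[4] sub  r7, r1, #31 → r7=0x04
body[5] add  r7, r5, #62 → r7=0x32
body[6] add  r7, r4, #6 → r7=0x7a
body[7] add  r3, r1, #38 → r3=0x49
epilogue: pop r7=0x95, sp=0xe2
epilogue: pop r1=0x39, sp=0xe3
r2: callee-saved, written=False
r3: caller-saved, written=True
r7: callee-saved, written=True

SURVIVE = r2,r7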